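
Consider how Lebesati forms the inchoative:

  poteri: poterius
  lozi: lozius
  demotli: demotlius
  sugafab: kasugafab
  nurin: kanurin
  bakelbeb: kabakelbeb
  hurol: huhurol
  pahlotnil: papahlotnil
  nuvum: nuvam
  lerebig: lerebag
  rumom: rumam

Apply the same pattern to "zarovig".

poteri and nurin both have last vowel 'i' yet inflect differently (poterius, kanurin), so the last vowel is not what conditions the rule; the final letter is.
"zarovig" ends in -g. The one such stem in the data (lerebig → lerebag) changes the last vowel to 'a' (as do nuvum, rumom), so the same rule applies.
The other patterns: stems ending in -i add -us; stems ending in -b or -n add the prefix ka-; stems ending in -l repeat the first consonant+vowel as a prefix.
So zarovig → zarovag.

zarovag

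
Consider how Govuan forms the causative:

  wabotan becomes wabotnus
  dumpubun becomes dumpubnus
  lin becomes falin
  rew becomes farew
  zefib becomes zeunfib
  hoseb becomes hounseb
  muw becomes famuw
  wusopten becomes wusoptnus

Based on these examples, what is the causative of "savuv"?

saunvuv

"savuv" has 2 vowels. The stems with 2 vowels (hoseb → hounseb, zefib → zeunfib) insert -un- after the first vowel.
The other patterns: stems with 1 vowel add the prefix fa-; stems with 3 vowels delete the last vowel and add -us.
So savuv → saunvuv.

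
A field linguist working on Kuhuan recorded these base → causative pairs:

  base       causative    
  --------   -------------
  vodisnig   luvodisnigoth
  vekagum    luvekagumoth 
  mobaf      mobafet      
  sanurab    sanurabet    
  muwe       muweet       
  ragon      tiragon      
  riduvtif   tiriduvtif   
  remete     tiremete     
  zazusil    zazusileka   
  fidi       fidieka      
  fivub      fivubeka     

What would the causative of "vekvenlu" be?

mobaf and riduvtif both end in -f yet inflect differently (mobafet, tiriduvtif), so the final letter is not what conditions the rule; the first letter is.
"vekvenlu" begins with v-. The stems beginning with v- (vodisnig → luvodisnigoth, vekagum → luvekagumoth) add lu- … -oth around the stem.
So vekvenlu → luvekvenluoth.

luvekvenluoth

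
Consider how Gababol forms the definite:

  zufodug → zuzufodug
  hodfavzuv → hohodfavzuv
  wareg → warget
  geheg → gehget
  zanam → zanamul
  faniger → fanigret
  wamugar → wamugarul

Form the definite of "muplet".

zufodug and wareg both end in -g yet inflect differently (zuzufodug, warget), so the final letter is not what conditions the rule; the last vowel is.
"muplet" has last vowel 'e'. The stems whose last vowel is 'e' (wareg → warget, geheg → gehget, faniger → fanigret) delete the last vowel and add -et.
So muplet → mupltet.

mupltet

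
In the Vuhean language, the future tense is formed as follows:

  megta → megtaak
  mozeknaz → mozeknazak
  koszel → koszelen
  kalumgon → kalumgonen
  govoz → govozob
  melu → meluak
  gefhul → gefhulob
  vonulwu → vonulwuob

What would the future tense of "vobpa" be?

melu and vonulwu both end in -u yet inflect differently (meluak, vonulwuob), so the final letter is not what conditions the rule; the first letter is.
"vobpa" begins with v-. The one such stem in the data (vonulwu → vonulwuob) adds -ob, so the same rule applies.
The other patterns: stems beginning with m- add -ak; stems beginning with k- add -en.
So vobpa → vobpaob.

vobpaob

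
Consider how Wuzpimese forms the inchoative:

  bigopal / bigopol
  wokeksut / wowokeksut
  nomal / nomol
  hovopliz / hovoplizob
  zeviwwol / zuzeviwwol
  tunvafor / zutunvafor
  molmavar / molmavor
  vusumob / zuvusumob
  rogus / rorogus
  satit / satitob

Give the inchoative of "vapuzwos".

"vapuzwos" has last vowel 'o'. The stems whose last vowel is 'o' (tunvafor → zutunvafor, vusumob → zuvusumob, zeviwwol → zuzeviwwol) add the prefix zu-.
So vapuzwos → zuvapuzwos.

zuvapuzwos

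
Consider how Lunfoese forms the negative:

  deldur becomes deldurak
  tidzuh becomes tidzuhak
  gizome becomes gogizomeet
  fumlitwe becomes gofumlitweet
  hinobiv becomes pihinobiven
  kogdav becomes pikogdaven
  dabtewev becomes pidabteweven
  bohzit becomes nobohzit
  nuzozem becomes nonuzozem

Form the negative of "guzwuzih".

guzwuzihak

gizome and dabtewev both have last vowel 'e' yet inflect differently (gogizomeet, pidabteweven), so the last vowel is not what conditions the rule; the final letter is.
"guzwuzih" ends in -h. The one such stem in the data (tidzuh → tidzuhak) adds -ak, so the same rule applies.
The other patterns: stems ending in -e add go- … -et around the stem; stems ending in -v add pi- … -en around the stem; stems ending in -m or -t add the prefix no-.
So guzwuzih → guzwuzihak.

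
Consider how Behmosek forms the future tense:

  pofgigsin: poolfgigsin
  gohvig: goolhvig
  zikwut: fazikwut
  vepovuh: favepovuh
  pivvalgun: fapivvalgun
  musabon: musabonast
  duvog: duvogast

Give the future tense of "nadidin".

naoldidin

"nadidin" has last vowel 'i'. The stems whose last vowel is 'i' (pofgigsin → poolfgigsin, gohvig → goolhvig) insert -ol- after the first vowel.
So nadidin → naoldidin.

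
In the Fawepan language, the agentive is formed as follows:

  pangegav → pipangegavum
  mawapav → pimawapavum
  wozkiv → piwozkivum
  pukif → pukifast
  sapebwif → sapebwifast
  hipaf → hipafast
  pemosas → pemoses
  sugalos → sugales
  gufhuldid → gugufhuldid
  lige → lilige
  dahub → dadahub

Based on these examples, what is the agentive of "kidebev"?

wozkiv and pukif both have last vowel 'i' yet inflect differently (piwozkivum, pukifast), so the last vowel is not what conditions the rule; the final letter is.
"kidebev" ends in -v. The stems ending in -v (pangegav → pipangegavum, mawapav → pimawapavum, wozkiv → piwozkivum) add pi- … -um around the stem.
So kidebev → pikidebevum.

pikidebevum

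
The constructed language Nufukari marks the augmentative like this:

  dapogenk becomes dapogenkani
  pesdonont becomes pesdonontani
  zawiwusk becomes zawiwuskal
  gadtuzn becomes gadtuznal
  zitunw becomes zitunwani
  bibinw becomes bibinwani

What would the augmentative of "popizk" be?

dapogenk and zawiwusk both end in -k yet inflect differently (dapogenkani, zawiwuskal), so the final letter is not what conditions the rule; the second-to-last letter is.
"popizk" has second-to-last letter 'z'. The one such stem in the data (gadtuzn → gadtuznal) adds -al, so the same rule applies.
So popizk → popizkal.

popizkal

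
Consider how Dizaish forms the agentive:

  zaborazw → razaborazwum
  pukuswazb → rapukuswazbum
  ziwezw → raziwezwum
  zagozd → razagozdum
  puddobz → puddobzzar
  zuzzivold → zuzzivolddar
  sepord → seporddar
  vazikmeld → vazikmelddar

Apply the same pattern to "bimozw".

"bimozw" has second-to-last letter 'z'. The stems whose second-to-last letter is 'z' (zaborazw → razaborazwum, pukuswazb → rapukuswazbum, ziwezw → raziwezwum) add ra- … -um around the stem.
The other pattern: stems whose second-to-last letter is 'b', 'l' or 'r' double the final consonant and add -ar.
So bimozw → rabimozwum.

rabimozwum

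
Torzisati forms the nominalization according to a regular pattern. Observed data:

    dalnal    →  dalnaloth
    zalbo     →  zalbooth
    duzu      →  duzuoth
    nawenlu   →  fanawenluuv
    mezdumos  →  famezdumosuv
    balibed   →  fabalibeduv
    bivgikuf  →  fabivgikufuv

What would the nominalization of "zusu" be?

zusuoth

duzu and nawenlu both end in -u yet inflect differently (duzuoth, fanawenluuv), so the final letter is not what conditions the rule; the first letter is.
"zusu" begins with z-. The one such stem in the data (zalbo → zalbooth) adds -oth, so the same rule applies.
The other pattern: stems beginning with b-, m- or n- add fa- … -uv around the stem.
So zusu → zusuoth.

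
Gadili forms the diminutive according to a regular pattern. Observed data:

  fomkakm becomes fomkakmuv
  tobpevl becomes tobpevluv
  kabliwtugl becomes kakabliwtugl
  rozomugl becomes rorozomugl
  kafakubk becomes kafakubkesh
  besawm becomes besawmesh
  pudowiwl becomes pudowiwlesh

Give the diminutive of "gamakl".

tobpevl and kabliwtugl both end in -l yet inflect differently (tobpevluv, kakabliwtugl), so the final letter is not what conditions the rule; the second-to-last letter is.
"gamakl" has second-to-last letter 'k'. The one such stem in the data (fomkakm → fomkakmuv) adds -uv, so the same rule applies.
So gamakl → gamakluv.

gamakluv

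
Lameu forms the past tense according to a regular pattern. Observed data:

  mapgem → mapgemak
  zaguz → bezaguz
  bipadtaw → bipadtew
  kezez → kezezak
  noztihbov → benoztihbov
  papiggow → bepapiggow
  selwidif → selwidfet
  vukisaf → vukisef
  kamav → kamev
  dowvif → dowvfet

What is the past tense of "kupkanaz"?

kupkanez

"kupkanaz" has last vowel 'a'. The stems whose last vowel is 'a' (bipadtaw → bipadtew, vukisaf → vukisef, kamav → kamev) change the last vowel to 'e'.
The other patterns: stems whose last vowel is 'o' or 'u' add the prefix be-; stems whose last vowel is 'i' delete the last vowel and add -et; stems whose last vowel is 'e' add -ak.
So kupkanaz → kupkanez.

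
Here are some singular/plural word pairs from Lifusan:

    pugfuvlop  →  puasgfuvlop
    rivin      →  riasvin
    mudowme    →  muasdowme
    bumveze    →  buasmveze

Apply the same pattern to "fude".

Every pair shown (pugfuvlop → puasgfuvlop, rivin → riasvin, mudowme → muasdowme, …) follows the same rule: insert -as- after the first vowel.
So fude → fuasde.

fuasde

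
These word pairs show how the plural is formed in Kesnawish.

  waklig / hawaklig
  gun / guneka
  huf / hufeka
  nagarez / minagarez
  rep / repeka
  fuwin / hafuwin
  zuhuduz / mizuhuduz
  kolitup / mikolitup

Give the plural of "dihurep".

midihurep

gun and fuwin both end in -n yet inflect differently (guneka, hafuwin), so the final letter is not what conditions the rule; the number of vowels is.
"dihurep" has 3 vowels. The stems with 3 vowels (zuhuduz → mizuhuduz, nagarez → minagarez, kolitup → mikolitup) add the prefix mi-.
So dihurep → midihurep.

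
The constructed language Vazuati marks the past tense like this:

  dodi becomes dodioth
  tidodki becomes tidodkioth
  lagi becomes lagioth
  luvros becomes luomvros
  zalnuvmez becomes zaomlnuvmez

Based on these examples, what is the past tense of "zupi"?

lagi and luvros both begin with l- yet inflect differently (lagioth, luomvros), so the first letter is not what conditions the rule; the final letter is.
"zupi" ends in -i. The stems ending in -i (lagi → lagioth, tidodki → tidodkioth, dodi → dodioth) add -oth.
So zupi → zupioth.

zupioth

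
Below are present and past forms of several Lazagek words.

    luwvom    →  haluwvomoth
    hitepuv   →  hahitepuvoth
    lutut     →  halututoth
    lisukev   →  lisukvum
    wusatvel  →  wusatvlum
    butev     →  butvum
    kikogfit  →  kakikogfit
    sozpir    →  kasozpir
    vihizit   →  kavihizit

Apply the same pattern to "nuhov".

butev and hitepuv both end in -v yet inflect differently (butvum, hahitepuvoth), so the final letter is not what conditions the rule; the last vowel is.
"nuhov" has last vowel 'o'. The one such stem in the data (luwvom → haluwvomoth) adds ha- … -oth around the stem, so the same rule applies.
The other patterns: stems whose last vowel is 'e' delete the last vowel and add -um; stems whose last vowel is 'i' add the prefix ka-.
So nuhov → hanuhovoth.

hanuhovoth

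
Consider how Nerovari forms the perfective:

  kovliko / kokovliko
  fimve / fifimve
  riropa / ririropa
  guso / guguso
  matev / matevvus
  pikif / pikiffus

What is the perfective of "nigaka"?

"nigaka" ends in a vowel. The stems ending in a vowel (kovliko → kokovliko, fimve → fifimve, riropa → ririropa) repeat the first consonant+vowel as a prefix.
So nigaka → ninigaka.

ninigaka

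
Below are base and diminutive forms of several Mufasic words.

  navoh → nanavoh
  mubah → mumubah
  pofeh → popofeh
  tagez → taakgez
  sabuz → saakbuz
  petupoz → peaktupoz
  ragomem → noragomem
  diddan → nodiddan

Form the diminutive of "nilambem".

nonilambem

pofeh and tagez both have last vowel 'e' yet inflect differently (popofeh, taakgez), so the last vowel is not what conditions the rule; the final letter is.
"nilambem" ends in -m. The one such stem in the data (ragomem → noragomem) adds the prefix no-, so the same rule applies.
The other patterns: stems ending in -h repeat the first consonant+vowel as a prefix; stems ending in -z insert -ak- after the first vowel.
So nilambem → nonilambem.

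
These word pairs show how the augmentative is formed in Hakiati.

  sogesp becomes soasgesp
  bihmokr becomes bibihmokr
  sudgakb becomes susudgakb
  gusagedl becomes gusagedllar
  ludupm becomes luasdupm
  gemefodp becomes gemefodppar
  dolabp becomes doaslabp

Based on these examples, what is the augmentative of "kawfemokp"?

kakawfemokp

"kawfemokp" has second-to-last letter 'k'. The stems whose second-to-last letter is 'k' (sudgakb → susudgakb, bihmokr → bibihmokr) repeat the first consonant+vowel as a prefix.
So kawfemokp → kakawfemokp.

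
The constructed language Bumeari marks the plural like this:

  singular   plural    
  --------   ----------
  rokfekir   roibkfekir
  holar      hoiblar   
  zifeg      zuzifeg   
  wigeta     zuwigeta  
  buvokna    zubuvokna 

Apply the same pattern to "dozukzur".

doibzukzur

holar and wigeta both have last vowel 'a' yet inflect differently (hoiblar, zuwigeta), so the last vowel is not what conditions the rule; the final letter is.
"dozukzur" ends in -r. The stems ending in -r (rokfekir → roibkfekir, holar → hoiblar) insert -ib- after the first vowel.
The other pattern: stems ending in -a or -g add the prefix zu-.
So dozukzur → doibzukzur.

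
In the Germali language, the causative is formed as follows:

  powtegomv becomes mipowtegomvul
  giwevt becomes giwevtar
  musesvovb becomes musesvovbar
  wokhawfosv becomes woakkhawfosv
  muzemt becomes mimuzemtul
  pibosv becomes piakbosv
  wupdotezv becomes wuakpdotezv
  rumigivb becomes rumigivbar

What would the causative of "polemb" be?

giwevt and muzemt both end in -t yet inflect differently (giwevtar, mimuzemtul), so the final letter is not what conditions the rule; the second-to-last letter is.
"polemb" has second-to-last letter 'm'. The stems whose second-to-last letter is 'm' (muzemt → mimuzemtul, powtegomv → mipowtegomvul) add mi- … -ul around the stem.
The other patterns: stems whose second-to-last letter is 'v' add -ar; stems whose second-to-last letter is 's' or 'z' insert -ak- after the first vowel.
So polemb → mipolembul.

mipolembul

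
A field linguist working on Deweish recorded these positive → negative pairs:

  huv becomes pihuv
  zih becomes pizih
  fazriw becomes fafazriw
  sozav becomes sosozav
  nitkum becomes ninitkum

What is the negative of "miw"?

pimiw

huv and sozav both end in -v yet inflect differently (pihuv, sosozav), so the final letter is not what conditions the rule; the number of vowels is.
"miw" has 1 vowel. The stems with 1 vowel (huv → pihuv, zih → pizih) add the prefix pi-.
So miw → pimiw.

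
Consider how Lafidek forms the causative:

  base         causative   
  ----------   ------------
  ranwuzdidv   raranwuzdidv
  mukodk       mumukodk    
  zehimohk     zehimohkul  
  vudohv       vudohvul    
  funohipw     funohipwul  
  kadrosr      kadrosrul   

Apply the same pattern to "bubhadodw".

bububhadodw

mukodk and zehimohk both end in -k yet inflect differently (mumukodk, zehimohkul), so the final letter is not what conditions the rule; the second-to-last letter is.
"bubhadodw" has second-to-last letter 'd'. The stems whose second-to-last letter is 'd' (ranwuzdidv → raranwuzdidv, mukodk → mumukodk) repeat the first consonant+vowel as a prefix.
The other pattern: stems whose second-to-last letter is 'h', 'p' or 's' add -ul.
So bubhadodw → bububhadodw.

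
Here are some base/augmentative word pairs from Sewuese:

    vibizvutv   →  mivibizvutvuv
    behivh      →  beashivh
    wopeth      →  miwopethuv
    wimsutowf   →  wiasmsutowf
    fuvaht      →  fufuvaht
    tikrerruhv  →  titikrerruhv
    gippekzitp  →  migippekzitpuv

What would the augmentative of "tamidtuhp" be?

vibizvutv and tikrerruhv both end in -v yet inflect differently (mivibizvutvuv, titikrerruhv), so the final letter is not what conditions the rule; the second-to-last letter is.
"tamidtuhp" has second-to-last letter 'h'. The stems whose second-to-last letter is 'h' (tikrerruhv → titikrerruhv, fuvaht → fufuvaht) repeat the first consonant+vowel as a prefix.
So tamidtuhp → tatamidtuhp.

tatamidtuhp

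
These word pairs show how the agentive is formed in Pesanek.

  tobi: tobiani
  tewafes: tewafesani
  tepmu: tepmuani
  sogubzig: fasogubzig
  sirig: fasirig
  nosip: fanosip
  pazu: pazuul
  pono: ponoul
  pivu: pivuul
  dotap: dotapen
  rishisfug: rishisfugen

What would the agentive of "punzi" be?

"punzi" begins with p-. The stems beginning with p- (pazu → pazuul, pono → ponoul, pivu → pivuul) add -ul.
The other patterns: stems beginning with t- add -ani; stems beginning with n- or s- add the prefix fa-; stems beginning with d- or r- add -en.
So punzi → punziul.

punziul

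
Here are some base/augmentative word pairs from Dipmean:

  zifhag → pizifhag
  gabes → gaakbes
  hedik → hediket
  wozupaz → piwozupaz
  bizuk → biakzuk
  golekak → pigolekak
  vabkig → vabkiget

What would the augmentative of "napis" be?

hedik and golekak both end in -k yet inflect differently (hediket, pigolekak), so the final letter is not what conditions the rule; the last vowel is.
"napis" has last vowel 'i'. The stems whose last vowel is 'i' (vabkig → vabkiget, hedik → hediket) add -et.
The other patterns: stems whose last vowel is 'a' add the prefix pi-; stems whose last vowel is 'e' or 'u' insert -ak- after the first vowel.
So napis → napiset.

napiset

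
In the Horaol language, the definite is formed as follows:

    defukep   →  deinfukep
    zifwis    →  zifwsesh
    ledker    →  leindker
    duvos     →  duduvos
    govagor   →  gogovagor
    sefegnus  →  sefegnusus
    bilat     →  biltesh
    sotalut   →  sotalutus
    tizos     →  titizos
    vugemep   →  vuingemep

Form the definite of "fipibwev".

sefegnus and tizos both end in -s yet inflect differently (sefegnusus, titizos), so the final letter is not what conditions the rule; the last vowel is.
"fipibwev" has last vowel 'e'. The stems whose last vowel is 'e' (ledker → leindker, vugemep → vuingemep, defukep → deinfukep) insert -in- after the first vowel.
The other patterns: stems whose last vowel is 'u' add -us; stems whose last vowel is 'o' repeat the first consonant+vowel as a prefix; stems whose last vowel is 'a' or 'i' delete the last vowel and add -esh.
So fipibwev → fiinpibwev.

fiinpibwev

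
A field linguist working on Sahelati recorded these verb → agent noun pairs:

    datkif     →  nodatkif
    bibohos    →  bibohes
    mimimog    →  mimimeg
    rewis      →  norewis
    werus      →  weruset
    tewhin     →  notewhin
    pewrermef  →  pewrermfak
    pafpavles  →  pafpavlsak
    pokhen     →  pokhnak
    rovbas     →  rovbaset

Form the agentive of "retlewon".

retlewen

pafpavles and bibohos both end in -s yet inflect differently (pafpavlsak, bibohes), so the final letter is not what conditions the rule; the last vowel is.
"retlewon" has last vowel 'o'. The stems whose last vowel is 'o' (bibohos → bibohes, mimimog → mimimeg) change the last vowel to 'e'.
The other patterns: stems whose last vowel is 'e' delete the last vowel and add -ak; stems whose last vowel is 'a' or 'u' add -et; stems whose last vowel is 'i' add the prefix no-.
So retlewon → retlewen.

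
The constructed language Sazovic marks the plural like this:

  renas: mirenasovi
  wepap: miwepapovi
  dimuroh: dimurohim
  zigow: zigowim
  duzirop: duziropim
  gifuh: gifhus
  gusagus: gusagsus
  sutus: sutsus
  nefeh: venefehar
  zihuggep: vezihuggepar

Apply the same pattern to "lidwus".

lidwsus

"lidwus" has last vowel 'u'. The stems whose last vowel is 'u' (gifuh → gifhus, gusagus → gusagsus, sutus → sutsus) delete the last vowel and add -us.
So lidwus → lidwsus.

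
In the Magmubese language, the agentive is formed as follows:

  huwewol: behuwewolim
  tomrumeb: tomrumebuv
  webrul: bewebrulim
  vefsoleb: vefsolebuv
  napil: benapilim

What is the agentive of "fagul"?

befagulim

huwewol and vefsoleb both have 3 vowels yet inflect differently (behuwewolim, vefsolebuv), so the number of vowels is not what conditions the rule; the final letter is.
"fagul" ends in -l. The stems ending in -l (webrul → bewebrulim, napil → benapilim, huwewol → behuwewolim) add be- … -im around the stem.
The other pattern: stems ending in -b add -uv.
So fagul → befagulim.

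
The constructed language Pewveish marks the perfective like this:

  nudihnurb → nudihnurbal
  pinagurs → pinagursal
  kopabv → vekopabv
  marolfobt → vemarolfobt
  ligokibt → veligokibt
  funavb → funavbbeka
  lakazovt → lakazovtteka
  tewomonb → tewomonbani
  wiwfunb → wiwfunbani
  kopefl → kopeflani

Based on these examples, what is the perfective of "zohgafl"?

zohgaflani

nudihnurb and funavb both end in -b yet inflect differently (nudihnurbal, funavbbeka), so the final letter is not what conditions the rule; the second-to-last letter is.
"zohgafl" has second-to-last letter 'f'. The one such stem in the data (kopefl → kopeflani) adds -ani, so the same rule applies.
So zohgafl → zohgaflani.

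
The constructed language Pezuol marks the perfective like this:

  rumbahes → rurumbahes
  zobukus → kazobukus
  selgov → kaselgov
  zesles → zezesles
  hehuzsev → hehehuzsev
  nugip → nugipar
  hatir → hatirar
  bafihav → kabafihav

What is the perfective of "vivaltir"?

vivaltirar

"vivaltir" has last vowel 'i'. The stems whose last vowel is 'i' (nugip → nugipar, hatir → hatirar) add -ar.
So vivaltir → vivaltirar.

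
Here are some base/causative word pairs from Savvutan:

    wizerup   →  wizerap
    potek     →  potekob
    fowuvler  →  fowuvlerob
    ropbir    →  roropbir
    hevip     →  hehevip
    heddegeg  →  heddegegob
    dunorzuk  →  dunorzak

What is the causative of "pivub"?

dunorzuk and potek both end in -k yet inflect differently (dunorzak, potekob), so the final letter is not what conditions the rule; the last vowel is.
"pivub" has last vowel 'u'. The stems whose last vowel is 'u' (wizerup → wizerap, dunorzuk → dunorzak) change the last vowel to 'a'.
The other patterns: stems whose last vowel is 'e' add -ob; stems whose last vowel is 'i' repeat the first consonant+vowel as a prefix.
So pivub → pivab.

pivab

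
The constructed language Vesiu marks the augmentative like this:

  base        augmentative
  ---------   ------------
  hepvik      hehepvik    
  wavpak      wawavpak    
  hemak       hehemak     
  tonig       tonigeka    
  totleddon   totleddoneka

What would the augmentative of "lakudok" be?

"lakudok" ends in -k. The stems ending in -k (hepvik → hehepvik, wavpak → wawavpak, hemak → hehemak) repeat the first consonant+vowel as a prefix.
The other pattern: stems ending in -g or -n add -eka.
So lakudok → lalakudok.

lalakudok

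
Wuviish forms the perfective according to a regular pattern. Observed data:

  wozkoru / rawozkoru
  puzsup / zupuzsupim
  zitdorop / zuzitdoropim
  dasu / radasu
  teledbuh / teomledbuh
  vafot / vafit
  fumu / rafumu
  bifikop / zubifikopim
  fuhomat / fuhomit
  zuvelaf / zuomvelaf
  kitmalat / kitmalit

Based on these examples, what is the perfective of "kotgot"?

vafot and bifikop both have last vowel 'o' yet inflect differently (vafit, zubifikopim), so the last vowel is not what conditions the rule; the final letter is.
"kotgot" ends in -t. The stems ending in -t (fuhomat → fuhomit, kitmalat → kitmalit, vafot → vafit) change the last vowel to 'i'.
So kotgot → kotgit.

kotgit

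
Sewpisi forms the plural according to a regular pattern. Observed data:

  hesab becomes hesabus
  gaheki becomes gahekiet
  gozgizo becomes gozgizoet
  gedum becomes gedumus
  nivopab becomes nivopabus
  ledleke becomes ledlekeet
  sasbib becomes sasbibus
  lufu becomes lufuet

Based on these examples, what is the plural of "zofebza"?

lufu and gedum both have last vowel 'u' yet inflect differently (lufuet, gedumus), so the last vowel is not what conditions the rule; whether the stem ends in a vowel or a consonant is.
"zofebza" ends in a vowel. The stems ending in a vowel (ledleke → ledlekeet, gaheki → gahekiet, gozgizo → gozgizoet) add -et.
So zofebza → zofebzaet.

zofebzaet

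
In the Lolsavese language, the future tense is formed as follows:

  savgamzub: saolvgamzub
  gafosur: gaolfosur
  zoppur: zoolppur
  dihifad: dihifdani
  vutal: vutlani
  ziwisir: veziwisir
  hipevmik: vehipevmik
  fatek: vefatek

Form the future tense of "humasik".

vehumasik

"humasik" has last vowel 'i'. The stems whose last vowel is 'i' (ziwisir → veziwisir, hipevmik → vehipevmik) add the prefix ve-.
The other patterns: stems whose last vowel is 'u' insert -ol- after the first vowel; stems whose last vowel is 'a' delete the last vowel and add -ani.
So humasik → vehumasik.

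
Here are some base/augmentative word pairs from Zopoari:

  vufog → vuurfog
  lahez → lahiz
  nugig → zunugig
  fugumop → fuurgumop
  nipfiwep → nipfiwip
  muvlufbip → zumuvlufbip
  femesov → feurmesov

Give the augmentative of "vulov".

fugumop and nipfiwep both end in -p yet inflect differently (fuurgumop, nipfiwip), so the final letter is not what conditions the rule; the last vowel is.
"vulov" has last vowel 'o'. The stems whose last vowel is 'o' (fugumop → fuurgumop, vufog → vuurfog, femesov → feurmesov) insert -ur- after the first vowel.
So vulov → vuurlov.

vuurlov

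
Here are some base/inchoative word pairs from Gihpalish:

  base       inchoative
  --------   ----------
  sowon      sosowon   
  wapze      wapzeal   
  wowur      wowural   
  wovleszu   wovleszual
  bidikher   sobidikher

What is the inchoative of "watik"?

wowur and bidikher both end in -r yet inflect differently (wowural, sobidikher), so the final letter is not what conditions the rule; the first letter is.
"watik" begins with w-. The stems beginning with w- (wowur → wowural, wovleszu → wovleszual, wapze → wapzeal) add -al.
So watik → watikal.

watikal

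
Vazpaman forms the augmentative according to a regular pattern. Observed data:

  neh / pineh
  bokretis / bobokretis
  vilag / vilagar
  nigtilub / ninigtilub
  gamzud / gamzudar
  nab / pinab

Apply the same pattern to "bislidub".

"bislidub" has 3 vowels. The stems with 3 vowels (nigtilub → ninigtilub, bokretis → bobokretis) repeat the first consonant+vowel as a prefix.
The other patterns: stems with 1 vowel add the prefix pi-; stems with 2 vowels add -ar.
So bislidub → bibislidub.

bibislidub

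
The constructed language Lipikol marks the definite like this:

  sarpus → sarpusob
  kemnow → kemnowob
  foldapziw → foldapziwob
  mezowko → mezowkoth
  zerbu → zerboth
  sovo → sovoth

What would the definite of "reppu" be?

kemnow and mezowko both have last vowel 'o' yet inflect differently (kemnowob, mezowkoth), so the last vowel is not what conditions the rule; whether the stem ends in a vowel or a consonant is.
"reppu" ends in a vowel. The stems ending in a vowel (mezowko → mezowkoth, zerbu → zerboth, sovo → sovoth) drop the final letter and add -oth.
The other pattern: stems ending in a consonant add -ob.
So reppu → reppoth.

reppoth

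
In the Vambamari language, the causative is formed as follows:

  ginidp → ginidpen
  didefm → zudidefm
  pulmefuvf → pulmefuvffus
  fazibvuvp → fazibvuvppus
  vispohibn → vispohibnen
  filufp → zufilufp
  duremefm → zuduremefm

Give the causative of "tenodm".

tenodmen

"tenodm" has second-to-last letter 'd'. The one such stem in the data (ginidp → ginidpen) adds -en, so the same rule applies.
So tenodm → tenodmen.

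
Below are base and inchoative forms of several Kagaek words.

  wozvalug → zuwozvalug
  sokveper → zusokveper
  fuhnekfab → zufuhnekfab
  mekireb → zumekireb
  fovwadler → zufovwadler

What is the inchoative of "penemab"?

Every pair shown (wozvalug → zuwozvalug, sokveper → zusokveper, fuhnekfab → zufuhnekfab, …) follows the same rule: add the prefix zu-.
So penemab → zupenemab.

zupenemab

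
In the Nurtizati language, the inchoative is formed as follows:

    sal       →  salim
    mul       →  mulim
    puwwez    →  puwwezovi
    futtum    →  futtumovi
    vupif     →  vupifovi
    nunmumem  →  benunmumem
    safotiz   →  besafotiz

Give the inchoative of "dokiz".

futtum and nunmumem both end in -m yet inflect differently (futtumovi, benunmumem), so the final letter is not what conditions the rule; the number of vowels is.
"dokiz" has 2 vowels. The stems with 2 vowels (puwwez → puwwezovi, futtum → futtumovi, vupif → vupifovi) add -ovi.
So dokiz → dokizovi.

dokizovi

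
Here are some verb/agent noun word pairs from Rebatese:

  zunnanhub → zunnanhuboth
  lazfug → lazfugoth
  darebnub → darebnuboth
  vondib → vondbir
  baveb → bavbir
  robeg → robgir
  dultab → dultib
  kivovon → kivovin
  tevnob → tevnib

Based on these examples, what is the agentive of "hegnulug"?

zunnanhub and vondib both end in -b yet inflect differently (zunnanhuboth, vondbir), so the final letter is not what conditions the rule; the last vowel is.
"hegnulug" has last vowel 'u'. The stems whose last vowel is 'u' (zunnanhub → zunnanhuboth, lazfug → lazfugoth, darebnub → darebnuboth) add -oth.
The other patterns: stems whose last vowel is 'e' or 'i' delete the last vowel and add -ir; stems whose last vowel is 'a' or 'o' change the last vowel to 'i'.
So hegnulug → hegnulugoth.

hegnulugoth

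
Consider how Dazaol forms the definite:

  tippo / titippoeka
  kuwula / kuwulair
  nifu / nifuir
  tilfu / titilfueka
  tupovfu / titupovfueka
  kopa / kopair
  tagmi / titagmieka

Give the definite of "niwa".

niwair

tilfu and nifu both end in -u yet inflect differently (titilfueka, nifuir), so the final letter is not what conditions the rule; the first letter is.
"niwa" begins with n-. The one such stem in the data (nifu → nifuir) adds -ir, so the same rule applies.
So niwa → niwair.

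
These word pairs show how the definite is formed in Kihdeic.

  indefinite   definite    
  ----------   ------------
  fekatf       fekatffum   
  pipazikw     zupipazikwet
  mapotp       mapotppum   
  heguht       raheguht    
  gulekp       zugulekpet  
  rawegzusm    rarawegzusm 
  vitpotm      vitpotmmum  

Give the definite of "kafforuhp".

rakafforuhp

rawegzusm and vitpotm both end in -m yet inflect differently (rarawegzusm, vitpotmmum), so the final letter is not what conditions the rule; the second-to-last letter is.
"kafforuhp" has second-to-last letter 'h'. The one such stem in the data (heguht → raheguht) adds the prefix ra-, so the same rule applies.
So kafforuhp → rakafforuhp.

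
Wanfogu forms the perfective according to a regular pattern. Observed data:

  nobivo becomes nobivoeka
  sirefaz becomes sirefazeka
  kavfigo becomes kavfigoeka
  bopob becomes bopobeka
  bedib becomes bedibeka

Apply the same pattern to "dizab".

dizabeka

Every pair shown (nobivo → nobivoeka, sirefaz → sirefazeka, kavfigo → kavfigoeka, …) follows the same rule: add -eka.
So dizab → dizabeka.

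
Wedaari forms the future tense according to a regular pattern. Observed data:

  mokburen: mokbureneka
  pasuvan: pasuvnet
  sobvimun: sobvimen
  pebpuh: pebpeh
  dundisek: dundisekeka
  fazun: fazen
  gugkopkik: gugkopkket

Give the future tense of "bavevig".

bavevget

dundisek and gugkopkik both end in -k yet inflect differently (dundisekeka, gugkopkket), so the final letter is not what conditions the rule; the last vowel is.
"bavevig" has last vowel 'i'. The one such stem in the data (gugkopkik → gugkopkket) deletes the last vowel and adds -et (as does pasuvan), so the same rule applies.
So bavevig → bavevget.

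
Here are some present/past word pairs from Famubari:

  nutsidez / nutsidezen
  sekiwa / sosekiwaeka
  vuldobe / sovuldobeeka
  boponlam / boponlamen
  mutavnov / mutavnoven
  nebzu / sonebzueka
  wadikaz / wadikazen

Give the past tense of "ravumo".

soravumoeka

wadikaz and sekiwa both have last vowel 'a' yet inflect differently (wadikazen, sosekiwaeka), so the last vowel is not what conditions the rule; whether the stem ends in a vowel or a consonant is.
"ravumo" ends in a vowel. The stems ending in a vowel (nebzu → sonebzueka, sekiwa → sosekiwaeka, vuldobe → sovuldobeeka) add so- … -eka around the stem.
The other pattern: stems ending in a consonant add -en.
So ravumo → soravumoeka.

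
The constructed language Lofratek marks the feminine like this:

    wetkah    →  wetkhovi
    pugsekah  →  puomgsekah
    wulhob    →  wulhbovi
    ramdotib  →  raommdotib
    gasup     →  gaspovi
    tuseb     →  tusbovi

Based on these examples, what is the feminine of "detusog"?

wetkah and pugsekah both end in -h yet inflect differently (wetkhovi, puomgsekah), so the final letter is not what conditions the rule; the number of vowels is.
"detusog" has 3 vowels. The stems with 3 vowels (pugsekah → puomgsekah, ramdotib → raommdotib) insert -om- after the first vowel.
So detusog → deomtusog.

deomtusog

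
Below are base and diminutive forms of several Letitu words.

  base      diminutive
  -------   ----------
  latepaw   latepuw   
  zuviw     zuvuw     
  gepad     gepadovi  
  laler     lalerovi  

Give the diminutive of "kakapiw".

latepaw and gepad both have last vowel 'a' yet inflect differently (latepuw, gepadovi), so the last vowel is not what conditions the rule; the final letter is.
"kakapiw" ends in -w. The stems ending in -w (latepaw → latepuw, zuviw → zuvuw) change the last vowel to 'u'.
The other pattern: stems ending in -d or -r add -ovi.
So kakapiw → kakapuw.

kakapuw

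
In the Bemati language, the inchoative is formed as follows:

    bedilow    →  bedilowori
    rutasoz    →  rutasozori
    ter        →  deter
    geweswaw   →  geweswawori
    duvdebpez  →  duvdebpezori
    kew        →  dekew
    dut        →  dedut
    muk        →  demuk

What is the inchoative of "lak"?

kew and geweswaw both end in -w yet inflect differently (dekew, geweswawori), so the final letter is not what conditions the rule; the number of vowels is.
"lak" has 1 vowel. The stems with 1 vowel (muk → demuk, ter → deter, kew → dekew) add the prefix de-.
So lak → delak.

delak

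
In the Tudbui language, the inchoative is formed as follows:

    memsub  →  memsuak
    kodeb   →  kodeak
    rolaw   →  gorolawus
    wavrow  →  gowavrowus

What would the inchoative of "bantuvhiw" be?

gobantuvhiwus

memsub and rolaw both have 2 vowels yet inflect differently (memsuak, gorolawus), so the number of vowels is not what conditions the rule; the final letter is.
"bantuvhiw" ends in -w. The stems ending in -w (rolaw → gorolawus, wavrow → gowavrowus) add go- … -us around the stem.
The other pattern: stems ending in -b drop the final letter and add -ak.
So bantuvhiw → gobantuvhiwus.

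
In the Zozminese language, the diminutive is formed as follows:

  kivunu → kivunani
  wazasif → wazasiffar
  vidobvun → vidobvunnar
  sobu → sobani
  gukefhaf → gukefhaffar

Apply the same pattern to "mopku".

kivunu and vidobvun both have last vowel 'u' yet inflect differently (kivunani, vidobvunnar), so the last vowel is not what conditions the rule; whether the stem ends in a vowel or a consonant is.
"mopku" ends in a vowel. The stems ending in a vowel (kivunu → kivunani, sobu → sobani) drop the final letter and add -ani.
The other pattern: stems ending in a consonant double the final consonant and add -ar.
So mopku → mopkani.

mopkani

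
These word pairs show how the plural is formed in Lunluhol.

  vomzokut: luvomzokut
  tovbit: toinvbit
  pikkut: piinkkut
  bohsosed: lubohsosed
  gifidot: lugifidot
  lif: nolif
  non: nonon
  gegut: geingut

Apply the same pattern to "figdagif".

pikkut and gifidot both end in -t yet inflect differently (piinkkut, lugifidot), so the final letter is not what conditions the rule; the number of vowels is.
"figdagif" has 3 vowels. The stems with 3 vowels (gifidot → lugifidot, vomzokut → luvomzokut, bohsosed → lubohsosed) add the prefix lu-.
So figdagif → lufigdagif.

lufigdagif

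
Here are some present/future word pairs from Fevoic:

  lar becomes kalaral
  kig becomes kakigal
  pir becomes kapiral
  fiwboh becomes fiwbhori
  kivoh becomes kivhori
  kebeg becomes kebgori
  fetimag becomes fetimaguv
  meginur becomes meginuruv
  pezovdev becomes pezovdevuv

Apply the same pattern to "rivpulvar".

rivpulvaruv

kig and kebeg both end in -g yet inflect differently (kakigal, kebgori), so the final letter is not what conditions the rule; the number of vowels is.
"rivpulvar" has 3 vowels. The stems with 3 vowels (fetimag → fetimaguv, meginur → meginuruv, pezovdev → pezovdevuv) add -uv.
The other patterns: stems with 1 vowel add ka- … -al around the stem; stems with 2 vowels delete the last vowel and add -ori.
So rivpulvar → rivpulvaruv.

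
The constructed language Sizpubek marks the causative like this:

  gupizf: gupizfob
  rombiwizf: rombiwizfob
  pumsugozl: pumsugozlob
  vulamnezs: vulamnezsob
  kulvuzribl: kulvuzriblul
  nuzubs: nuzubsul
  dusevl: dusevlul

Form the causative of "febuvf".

pumsugozl and kulvuzribl both end in -l yet inflect differently (pumsugozlob, kulvuzriblul), so the final letter is not what conditions the rule; the second-to-last letter is.
"febuvf" has second-to-last letter 'v'. The one such stem in the data (dusevl → dusevlul) adds -ul, so the same rule applies.
So febuvf → febuvful.

febuvful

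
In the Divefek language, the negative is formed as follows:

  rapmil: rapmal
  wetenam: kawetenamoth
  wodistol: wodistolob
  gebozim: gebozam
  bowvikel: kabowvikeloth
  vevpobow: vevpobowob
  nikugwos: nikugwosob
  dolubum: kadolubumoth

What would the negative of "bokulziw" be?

wodistol and rapmil both end in -l yet inflect differently (wodistolob, rapmal), so the final letter is not what conditions the rule; the last vowel is.
"bokulziw" has last vowel 'i'. The stems whose last vowel is 'i' (rapmil → rapmal, gebozim → gebozam) change the last vowel to 'a'.
The other patterns: stems whose last vowel is 'o' add -ob; stems whose last vowel is 'a', 'e' or 'u' add ka- … -oth around the stem.
So bokulziw → bokulzaw.

bokulzaw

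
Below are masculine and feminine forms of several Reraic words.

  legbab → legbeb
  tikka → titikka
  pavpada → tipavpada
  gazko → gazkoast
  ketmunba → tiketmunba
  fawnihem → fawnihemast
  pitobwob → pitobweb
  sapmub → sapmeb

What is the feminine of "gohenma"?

tigohenma

legbab and tikka both have last vowel 'a' yet inflect differently (legbeb, titikka), so the last vowel is not what conditions the rule; the final letter is.
"gohenma" ends in -a. The stems ending in -a (tikka → titikka, pavpada → tipavpada, ketmunba → tiketmunba) add the prefix ti-.
The other patterns: stems ending in -b change the last vowel to 'e'; stems ending in -m or -o add -ast.
So gohenma → tigohenma.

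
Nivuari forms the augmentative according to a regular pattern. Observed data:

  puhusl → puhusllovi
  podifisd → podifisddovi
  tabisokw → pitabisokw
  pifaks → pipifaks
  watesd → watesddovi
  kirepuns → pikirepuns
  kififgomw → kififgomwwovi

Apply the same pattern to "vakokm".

pivakokm

"vakokm" has second-to-last letter 'k'. The stems whose second-to-last letter is 'k' (pifaks → pipifaks, tabisokw → pitabisokw) add the prefix pi-.
The other pattern: stems whose second-to-last letter is 'm' or 's' double the final consonant and add -ovi.
So vakokm → pivakokm.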